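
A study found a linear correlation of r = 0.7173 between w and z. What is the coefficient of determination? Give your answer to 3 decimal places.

r² = (0.7173)² = 0.515

0.515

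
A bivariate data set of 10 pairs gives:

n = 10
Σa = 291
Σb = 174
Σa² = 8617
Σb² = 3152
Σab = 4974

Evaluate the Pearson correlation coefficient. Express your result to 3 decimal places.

r = (nΣab − ΣaΣb) / √[(nΣa² − (Σa)²)(nΣb² − (Σb)²)]
Numerator: 10×4974 − 291×174 = -894
Denominator: √[(86170 − 84681)(31520 − 30276)] = √[1489 × 1244] = 1360.9982
r = -894 / 1360.9982 ≈ -0.657

-0.657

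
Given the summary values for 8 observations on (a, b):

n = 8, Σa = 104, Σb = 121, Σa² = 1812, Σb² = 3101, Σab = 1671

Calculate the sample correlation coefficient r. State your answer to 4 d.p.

r = (nΣab − ΣaΣb) / √[(nΣa² − (Σa)²)(nΣb² − (Σb)²)]
Numerator: 8×1671 − 104×121 = 784
Denominator: √[(14496 − 10816)(24808 − 14641)] = √[3680 × 10167] = 6116.7442
r = 784 / 6116.7442 ≈ 0.1282

0.1282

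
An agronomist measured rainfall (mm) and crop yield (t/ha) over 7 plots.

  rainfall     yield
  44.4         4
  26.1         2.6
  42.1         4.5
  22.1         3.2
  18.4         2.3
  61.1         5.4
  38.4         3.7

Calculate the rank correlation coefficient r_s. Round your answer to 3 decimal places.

Rank rainfall: 6, 3, 5, 2, 1, 7, 4
Rank yield: 5, 2, 6, 3, 1, 7, 4
d = rank(rainfall) − rank(yield): 1, 1, -1, -1, 0, 0, 0; Σd² = 4
ρ = 1 − 6Σd² / [n(n²−1)] = 1 − 6×4 / (7×48) = 1 − 24/336 ≈ 0.929

0.929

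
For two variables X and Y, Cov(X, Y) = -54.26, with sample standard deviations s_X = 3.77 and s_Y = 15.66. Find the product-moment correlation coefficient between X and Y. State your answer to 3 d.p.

-0.919

r = Cov(X,Y) / (s_X · s_Y) = -54.26 / (3.77 × 15.66)
  = -54.26 / 59.0382 ≈ -0.919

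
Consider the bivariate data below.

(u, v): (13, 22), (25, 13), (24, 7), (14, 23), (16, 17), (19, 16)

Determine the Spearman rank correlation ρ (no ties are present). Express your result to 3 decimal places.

-0.886

Rank u: 1, 6, 5, 2, 3, 4
Rank v: 5, 2, 1, 6, 4, 3
d = rank(u) − rank(v): -4, 4, 4, -4, -1, 1; Σd² = 66
ρ = 1 − 6Σd² / [n(n²−1)] = 1 − 6×66 / (6×35) = 1 − 396/210 ≈ -0.886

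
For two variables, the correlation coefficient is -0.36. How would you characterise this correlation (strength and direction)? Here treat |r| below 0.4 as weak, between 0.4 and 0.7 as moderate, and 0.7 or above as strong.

weak negative

r = -0.36 < 0 so the relationship is negative.
|r| = 0.36, which falls in the weak range.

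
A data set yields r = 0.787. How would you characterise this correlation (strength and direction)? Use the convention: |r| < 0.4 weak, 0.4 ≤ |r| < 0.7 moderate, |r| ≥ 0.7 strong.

strong positive

r = 0.787 > 0 so the relationship is positive.
|r| = 0.787, which falls in the strong range.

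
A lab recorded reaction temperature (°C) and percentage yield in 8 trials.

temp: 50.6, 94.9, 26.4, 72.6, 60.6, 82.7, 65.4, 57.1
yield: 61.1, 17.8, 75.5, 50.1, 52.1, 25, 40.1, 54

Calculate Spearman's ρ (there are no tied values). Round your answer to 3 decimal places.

-0.976

Rank temp: 2, 8, 1, 6, 4, 7, 5, 3
Rank yield: 7, 1, 8, 4, 5, 2, 3, 6
d = rank(temp) − rank(yield): -5, 7, -7, 2, -1, 5, 2, -3; Σd² = 166
ρ = 1 − 6Σd² / [n(n²−1)] = 1 − 6×166 / (8×63) = 1 − 996/504 ≈ -0.976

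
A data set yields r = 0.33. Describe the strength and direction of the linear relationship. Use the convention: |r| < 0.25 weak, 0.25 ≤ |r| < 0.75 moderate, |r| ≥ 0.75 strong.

moderate positive

r = 0.33 > 0 so the relationship is positive.
|r| = 0.33, which falls in the moderate range.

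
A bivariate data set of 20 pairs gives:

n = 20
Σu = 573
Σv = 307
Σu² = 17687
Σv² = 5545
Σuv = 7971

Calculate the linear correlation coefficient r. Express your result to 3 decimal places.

r = (nΣuv − ΣuΣv) / √[(nΣu² − (Σu)²)(nΣv² − (Σv)²)]
Numerator: 20×7971 − 573×307 = -16491
Denominator: √[(353740 − 328329)(110900 − 94249)] = √[25411 × 16651] = 20569.8459
r = -16491 / 20569.8459 ≈ -0.802

-0.802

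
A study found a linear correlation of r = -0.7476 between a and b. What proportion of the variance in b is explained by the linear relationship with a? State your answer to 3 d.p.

0.559

r² = (-0.7476)² = 0.559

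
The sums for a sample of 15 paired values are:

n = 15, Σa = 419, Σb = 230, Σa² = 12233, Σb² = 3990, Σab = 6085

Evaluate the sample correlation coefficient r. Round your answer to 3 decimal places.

-0.686

r = (nΣab − ΣaΣb) / √[(nΣa² − (Σa)²)(nΣb² − (Σb)²)]
Numerator: 15×6085 − 419×230 = -5095
Denominator: √[(183495 − 175561)(59850 − 52900)] = √[7934 × 6950] = 7425.7188
r = -5095 / 7425.7188 ≈ -0.686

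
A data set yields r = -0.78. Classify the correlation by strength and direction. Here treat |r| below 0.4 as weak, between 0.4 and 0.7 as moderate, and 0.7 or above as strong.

r = -0.78 < 0 so the relationship is negative.
|r| = 0.78, which falls in the strong range.

strong negative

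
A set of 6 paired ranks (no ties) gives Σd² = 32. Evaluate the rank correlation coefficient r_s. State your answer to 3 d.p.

0.086

ρ = 1 − 6Σd² / [n(n²−1)] = 1 − 6×32 / (6×35)
  = 1 − 192/210 = 1 − 0.9143 ≈ 0.086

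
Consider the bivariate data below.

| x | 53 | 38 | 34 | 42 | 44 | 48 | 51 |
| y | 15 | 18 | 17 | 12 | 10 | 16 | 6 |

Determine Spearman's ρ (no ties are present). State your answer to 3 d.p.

-0.571

Rank x: 7, 2, 1, 3, 4, 5, 6
Rank y: 4, 7, 6, 3, 2, 5, 1
d = rank(x) − rank(y): 3, -5, -5, 0, 2, 0, 5; Σd² = 88
ρ = 1 − 6Σd² / [n(n²−1)] = 1 − 6×88 / (7×48) = 1 − 528/336 ≈ -0.571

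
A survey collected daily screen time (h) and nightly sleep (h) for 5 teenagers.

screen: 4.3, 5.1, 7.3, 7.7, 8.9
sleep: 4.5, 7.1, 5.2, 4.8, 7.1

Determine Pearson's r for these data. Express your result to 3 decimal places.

0.262

n = 5, Σx = 33.3, Σy = 28.7, Σx² = 236.29, Σy² = 171.15, Σxy = 193.67
nΣxy − ΣxΣy = 968.35 − 955.71 = 12.64
nΣx² − (Σx)² = 1181.45 − 1108.89 = 72.56; nΣy² − (Σy)² = 855.75 − 823.69 = 32.06
r = 12.64 / √(72.56 × 32.06) = 12.64 / 48.2315 ≈ 0.262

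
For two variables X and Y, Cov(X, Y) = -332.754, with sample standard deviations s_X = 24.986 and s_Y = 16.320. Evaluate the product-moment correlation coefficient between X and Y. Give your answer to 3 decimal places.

-0.816

r = Cov(X,Y) / (s_X · s_Y) = -332.754 / (24.986 × 16.320)
  = -332.754 / 407.7715 ≈ -0.816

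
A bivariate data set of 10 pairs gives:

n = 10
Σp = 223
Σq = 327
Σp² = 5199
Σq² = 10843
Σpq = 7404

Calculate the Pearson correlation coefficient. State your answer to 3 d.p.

r = (nΣpq − ΣpΣq) / √[(nΣp² − (Σp)²)(nΣq² − (Σq)²)]
Numerator: 10×7404 − 223×327 = 1119
Denominator: √[(51990 − 49729)(108430 − 106929)] = √[2261 × 1501] = 1842.2163
r = 1119 / 1842.2163 ≈ 0.607

0.607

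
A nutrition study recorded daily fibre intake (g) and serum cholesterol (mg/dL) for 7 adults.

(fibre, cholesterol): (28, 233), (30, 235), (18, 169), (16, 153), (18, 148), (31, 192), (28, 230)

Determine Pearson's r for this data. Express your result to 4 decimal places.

n = 7, Σx = 169, Σy = 1360, Σx² = 4333, Σy² = 273152, Σxy = 34120
nΣxy − ΣxΣy = 238840 − 229840 = 9000
nΣx² − (Σx)² = 30331 − 28561 = 1770; nΣy² − (Σy)² = 1912064 − 1849600 = 62464
r = 9000 / √(1770 × 62464) = 9000 / 10514.8124 ≈ 0.8559

0.8559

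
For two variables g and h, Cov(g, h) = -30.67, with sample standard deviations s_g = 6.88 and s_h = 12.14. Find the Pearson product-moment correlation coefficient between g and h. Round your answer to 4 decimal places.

r = Cov(g,h) / (s_g · s_h) = -30.67 / (6.88 × 12.14)
  = -30.67 / 83.5232 ≈ -0.3672

-0.3672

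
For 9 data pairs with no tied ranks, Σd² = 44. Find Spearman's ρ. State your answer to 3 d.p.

ρ = 1 − 6Σd² / [n(n²−1)] = 1 − 6×44 / (9×80)
  = 1 − 264/720 = 1 − 0.3667 ≈ 0.633

0.633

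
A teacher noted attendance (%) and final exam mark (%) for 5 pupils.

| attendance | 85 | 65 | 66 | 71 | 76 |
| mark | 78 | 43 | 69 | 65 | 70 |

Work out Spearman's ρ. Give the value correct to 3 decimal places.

Rank attendance: 5, 1, 2, 3, 4
Rank mark: 5, 1, 3, 2, 4
d = rank(attendance) − rank(mark): 0, 0, -1, 1, 0; Σd² = 2
ρ = 1 − 6Σd² / [n(n²−1)] = 1 − 6×2 / (5×24) = 1 − 12/120 ≈ 0.900

0.900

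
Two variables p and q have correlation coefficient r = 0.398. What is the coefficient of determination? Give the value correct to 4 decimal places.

0.1584

r² = (0.398)² = 0.1584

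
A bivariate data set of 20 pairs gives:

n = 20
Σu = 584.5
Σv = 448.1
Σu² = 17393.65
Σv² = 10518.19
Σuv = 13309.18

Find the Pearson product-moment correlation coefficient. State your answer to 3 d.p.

0.553

r = (nΣuv − ΣuΣv) / √[(nΣu² − (Σu)²)(nΣv² − (Σv)²)]
Numerator: 20×13309.18 − 584.5×448.1 = 4269.15
Denominator: √[(347873 − 341640.25)(210363.8 − 200793.61)] = √[6232.75 × 9570.19] = 7723.2507
r = 4269.15 / 7723.2507 ≈ 0.553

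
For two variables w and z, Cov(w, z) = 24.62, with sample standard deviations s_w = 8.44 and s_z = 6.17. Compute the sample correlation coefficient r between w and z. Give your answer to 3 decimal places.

0.473

r = Cov(w,z) / (s_w · s_z) = 24.62 / (8.44 × 6.17)
  = 24.62 / 52.0748 ≈ 0.473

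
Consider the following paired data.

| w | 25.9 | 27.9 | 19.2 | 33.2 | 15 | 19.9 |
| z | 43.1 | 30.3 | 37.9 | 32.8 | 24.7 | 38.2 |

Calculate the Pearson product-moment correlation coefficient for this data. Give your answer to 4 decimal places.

n = 6, Σw = 141.1, Σz = 207, Σw² = 3541.11, Σz² = 7357.28, Σwz = 4908.98
nΣwz − ΣwΣz = 29453.88 − 29207.7 = 246.18
nΣw² − (Σw)² = 21246.66 − 19909.21 = 1337.45; nΣz² − (Σz)² = 44143.68 − 42849 = 1294.68
r = 246.18 / √(1337.45 × 1294.68) = 246.18 / 1315.8912 ≈ 0.1871

0.1871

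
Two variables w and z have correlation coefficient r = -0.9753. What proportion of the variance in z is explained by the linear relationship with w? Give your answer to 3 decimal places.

r² = (-0.9753)² = 0.951

0.951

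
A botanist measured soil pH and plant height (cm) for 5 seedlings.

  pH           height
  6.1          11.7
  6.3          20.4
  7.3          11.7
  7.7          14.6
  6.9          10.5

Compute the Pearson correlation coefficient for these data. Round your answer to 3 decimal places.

n = 5, Σx = 34.3, Σy = 68.9, Σx² = 237.09, Σy² = 1013.35, Σxy = 470.17
nΣxy − ΣxΣy = 2350.85 − 2363.27 = -12.42
nΣx² − (Σx)² = 1185.45 − 1176.49 = 8.96; nΣy² − (Σy)² = 5066.75 − 4747.21 = 319.54
r = -12.42 / √(8.96 × 319.54) = -12.42 / 53.5077 ≈ -0.232

-0.232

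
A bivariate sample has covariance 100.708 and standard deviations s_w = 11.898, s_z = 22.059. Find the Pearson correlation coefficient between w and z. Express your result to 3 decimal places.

r = Cov(w,z) / (s_w · s_z) = 100.708 / (11.898 × 22.059)
  = 100.708 / 262.4580 ≈ 0.384

0.384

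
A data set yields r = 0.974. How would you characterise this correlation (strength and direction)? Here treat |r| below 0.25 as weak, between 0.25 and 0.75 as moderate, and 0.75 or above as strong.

strong positive

r = 0.974 > 0 so the relationship is positive.
|r| = 0.974, which falls in the strong range.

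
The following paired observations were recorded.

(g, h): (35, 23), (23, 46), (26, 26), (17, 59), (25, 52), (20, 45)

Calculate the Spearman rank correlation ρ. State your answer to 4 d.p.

-0.7714

Rank g: 6, 3, 5, 1, 4, 2
Rank h: 1, 4, 2, 6, 5, 3
d = rank(g) − rank(h): 5, -1, 3, -5, -1, -1; Σd² = 62
ρ = 1 − 6Σd² / [n(n²−1)] = 1 − 6×62 / (6×35) = 1 − 372/210 ≈ -0.7714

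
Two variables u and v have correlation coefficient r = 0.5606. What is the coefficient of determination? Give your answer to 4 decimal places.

r² = (0.5606)² = 0.3143

0.3143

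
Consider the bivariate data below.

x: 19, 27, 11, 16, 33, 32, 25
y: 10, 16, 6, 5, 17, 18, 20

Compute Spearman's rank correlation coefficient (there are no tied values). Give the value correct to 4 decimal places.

0.7143

Rank x: 3, 5, 1, 2, 7, 6, 4
Rank y: 3, 4, 2, 1, 5, 6, 7
d = rank(x) − rank(y): 0, 1, -1, 1, 2, 0, -3; Σd² = 16
ρ = 1 − 6Σd² / [n(n²−1)] = 1 − 6×16 / (7×48) = 1 − 96/336 ≈ 0.7143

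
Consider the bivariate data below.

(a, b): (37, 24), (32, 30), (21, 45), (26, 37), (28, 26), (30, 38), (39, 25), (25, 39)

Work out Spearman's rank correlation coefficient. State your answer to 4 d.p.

-0.8571

Rank a: 7, 6, 1, 3, 4, 5, 8, 2
Rank b: 1, 4, 8, 5, 3, 6, 2, 7
d = rank(a) − rank(b): 6, 2, -7, -2, 1, -1, 6, -5; Σd² = 156
ρ = 1 − 6Σd² / [n(n²−1)] = 1 − 6×156 / (8×63) = 1 − 936/504 ≈ -0.8571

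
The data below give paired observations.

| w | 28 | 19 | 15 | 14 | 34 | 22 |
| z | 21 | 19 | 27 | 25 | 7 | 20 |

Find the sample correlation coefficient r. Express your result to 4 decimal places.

-0.8679

n = 6, Σw = 132, Σz = 119, Σw² = 3206, Σz² = 2605, Σwz = 2382
nΣwz − ΣwΣz = 14292 − 15708 = -1416
nΣw² − (Σw)² = 19236 − 17424 = 1812; nΣz² − (Σz)² = 15630 − 14161 = 1469
r = -1416 / √(1812 × 1469) = -1416 / 1631.5110 ≈ -0.8679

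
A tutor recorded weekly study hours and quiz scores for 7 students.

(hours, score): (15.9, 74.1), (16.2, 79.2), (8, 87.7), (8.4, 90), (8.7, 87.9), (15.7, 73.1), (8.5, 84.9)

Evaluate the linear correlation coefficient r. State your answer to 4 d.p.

n = 7, Σx = 81.4, Σy = 576.9, Σx² = 1044.24, Σy² = 47832.77, Σxy = 6552.88
nΣxy − ΣxΣy = 45870.16 − 46959.66 = -1089.5
nΣx² − (Σx)² = 7309.68 − 6625.96 = 683.72; nΣy² − (Σy)² = 334829.39 − 332813.61 = 2015.78
r = -1089.5 / √(683.72 × 2015.78) = -1089.5 / 1173.9800 ≈ -0.9280

-0.9280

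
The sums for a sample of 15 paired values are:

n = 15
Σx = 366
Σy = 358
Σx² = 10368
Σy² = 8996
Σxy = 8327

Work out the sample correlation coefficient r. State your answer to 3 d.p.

-0.507

r = (nΣxy − ΣxΣy) / √[(nΣx² − (Σx)²)(nΣy² − (Σy)²)]
Numerator: 15×8327 − 366×358 = -6123
Denominator: √[(155520 − 133956)(134940 − 128164)] = √[21564 × 6776] = 12087.9140
r = -6123 / 12087.9140 ≈ -0.507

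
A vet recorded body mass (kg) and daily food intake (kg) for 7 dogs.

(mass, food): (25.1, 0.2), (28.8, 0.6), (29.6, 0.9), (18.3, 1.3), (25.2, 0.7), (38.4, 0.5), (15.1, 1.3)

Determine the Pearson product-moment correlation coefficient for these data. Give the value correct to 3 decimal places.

n = 7, Σx = 180.5, Σy = 5.5, Σx² = 5008.11, Σy² = 5.33, Σxy = 129.2
nΣxy − ΣxΣy = 904.4 − 992.75 = -88.35
nΣx² − (Σx)² = 35056.77 − 32580.25 = 2476.52; nΣy² − (Σy)² = 37.31 − 30.25 = 7.06
r = -88.35 / √(2476.52 × 7.06) = -88.35 / 132.2280 ≈ -0.668

-0.668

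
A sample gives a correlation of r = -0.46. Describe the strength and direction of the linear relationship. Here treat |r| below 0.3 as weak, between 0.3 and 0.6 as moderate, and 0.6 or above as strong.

moderate negative

r = -0.46 < 0 so the relationship is negative.
|r| = 0.46, which falls in the moderate range.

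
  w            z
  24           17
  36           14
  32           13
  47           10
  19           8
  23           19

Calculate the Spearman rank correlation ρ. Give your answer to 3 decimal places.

Rank w: 3, 5, 4, 6, 1, 2
Rank z: 5, 4, 3, 2, 1, 6
d = rank(w) − rank(z): -2, 1, 1, 4, 0, -4; Σd² = 38
ρ = 1 − 6Σd² / [n(n²−1)] = 1 − 6×38 / (6×35) = 1 − 228/210 ≈ -0.086

-0.086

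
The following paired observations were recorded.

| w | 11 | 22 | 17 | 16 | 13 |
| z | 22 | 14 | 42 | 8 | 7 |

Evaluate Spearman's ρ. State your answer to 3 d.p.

0.200

Rank w: 1, 5, 4, 3, 2
Rank z: 4, 3, 5, 2, 1
d = rank(w) − rank(z): -3, 2, -1, 1, 1; Σd² = 16
ρ = 1 − 6Σd² / [n(n²−1)] = 1 − 6×16 / (5×24) = 1 − 96/120 ≈ 0.200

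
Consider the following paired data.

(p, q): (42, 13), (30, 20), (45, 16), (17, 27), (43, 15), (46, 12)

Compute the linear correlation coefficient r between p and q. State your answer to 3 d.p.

n = 6, Σp = 223, Σq = 103, Σp² = 8943, Σq² = 1923, Σpq = 3522
nΣpq − ΣpΣq = 21132 − 22969 = -1837
nΣp² − (Σp)² = 53658 − 49729 = 3929; nΣq² − (Σq)² = 11538 − 10609 = 929
r = -1837 / √(3929 × 929) = -1837 / 1910.5080 ≈ -0.962

-0.962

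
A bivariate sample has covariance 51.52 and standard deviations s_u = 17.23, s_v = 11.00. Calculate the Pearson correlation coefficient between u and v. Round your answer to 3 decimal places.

0.272

r = Cov(u,v) / (s_u · s_v) = 51.52 / (17.23 × 11.00)
  = 51.52 / 189.5300 ≈ 0.272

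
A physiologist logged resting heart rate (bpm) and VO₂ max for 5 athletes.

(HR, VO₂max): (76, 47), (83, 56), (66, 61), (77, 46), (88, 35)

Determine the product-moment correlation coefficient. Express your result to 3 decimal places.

n = 5, Σx = 390, Σy = 245, Σx² = 30694, Σy² = 12407, Σxy = 18868
nΣxy − ΣxΣy = 94340 − 95550 = -1210
nΣx² − (Σx)² = 153470 − 152100 = 1370; nΣy² − (Σy)² = 62035 − 60025 = 2010
r = -1210 / √(1370 × 2010) = -1210 / 1659.4276 ≈ -0.729

-0.729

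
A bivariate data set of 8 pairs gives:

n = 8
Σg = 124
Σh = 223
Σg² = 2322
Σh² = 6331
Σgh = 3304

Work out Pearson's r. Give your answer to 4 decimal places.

-0.7114

r = (nΣgh − ΣgΣh) / √[(nΣg² − (Σg)²)(nΣh² − (Σh)²)]
Numerator: 8×3304 − 124×223 = -1220
Denominator: √[(18576 − 15376)(50648 − 49729)] = √[3200 × 919] = 1714.8761
r = -1220 / 1714.8761 ≈ -0.7114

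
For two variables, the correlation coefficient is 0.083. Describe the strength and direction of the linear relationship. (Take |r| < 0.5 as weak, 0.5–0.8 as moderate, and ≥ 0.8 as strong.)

weak positive

r = 0.083 > 0 so the relationship is positive.
|r| = 0.083, which falls in the weak range.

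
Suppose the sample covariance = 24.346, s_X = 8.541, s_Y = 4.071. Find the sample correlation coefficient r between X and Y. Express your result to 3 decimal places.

0.700

r = Cov(X,Y) / (s_X · s_Y) = 24.346 / (8.541 × 4.071)
  = 24.346 / 34.7704 ≈ 0.700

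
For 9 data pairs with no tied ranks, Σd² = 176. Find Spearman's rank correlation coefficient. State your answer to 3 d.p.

ρ = 1 − 6Σd² / [n(n²−1)] = 1 − 6×176 / (9×80)
  = 1 − 1056/720 = 1 − 1.4667 ≈ -0.467

-0.467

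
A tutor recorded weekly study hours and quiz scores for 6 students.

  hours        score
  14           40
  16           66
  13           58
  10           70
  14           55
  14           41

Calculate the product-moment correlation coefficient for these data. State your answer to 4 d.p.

n = 6, Σx = 81, Σy = 330, Σx² = 1113, Σy² = 18926, Σxy = 4414
nΣxy − ΣxΣy = 26484 − 26730 = -246
nΣx² − (Σx)² = 6678 − 6561 = 117; nΣy² − (Σy)² = 113556 − 108900 = 4656
r = -246 / √(117 × 4656) = -246 / 738.0732 ≈ -0.3333

-0.3333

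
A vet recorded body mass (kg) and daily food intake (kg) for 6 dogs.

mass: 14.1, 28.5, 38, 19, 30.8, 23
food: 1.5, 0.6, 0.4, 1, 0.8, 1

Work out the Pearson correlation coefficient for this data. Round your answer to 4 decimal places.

n = 6, Σx = 153.4, Σy = 5.3, Σx² = 4293.7, Σy² = 5.41, Σxy = 120.09
nΣxy − ΣxΣy = 720.54 − 813.02 = -92.48
nΣx² − (Σx)² = 25762.2 − 23531.56 = 2230.64; nΣy² − (Σy)² = 32.46 − 28.09 = 4.37
r = -92.48 / √(2230.64 × 4.37) = -92.48 / 98.7314 ≈ -0.9367

-0.9367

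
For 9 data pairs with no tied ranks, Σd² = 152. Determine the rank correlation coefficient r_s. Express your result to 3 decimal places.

-0.267

ρ = 1 − 6Σd² / [n(n²−1)] = 1 − 6×152 / (9×80)
  = 1 − 912/720 = 1 − 1.2667 ≈ -0.267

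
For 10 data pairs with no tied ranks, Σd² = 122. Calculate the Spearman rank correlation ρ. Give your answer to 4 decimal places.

ρ = 1 − 6Σd² / [n(n²−1)] = 1 − 6×122 / (10×99)
  = 1 − 732/990 = 1 − 0.73939 ≈ 0.2606

0.2606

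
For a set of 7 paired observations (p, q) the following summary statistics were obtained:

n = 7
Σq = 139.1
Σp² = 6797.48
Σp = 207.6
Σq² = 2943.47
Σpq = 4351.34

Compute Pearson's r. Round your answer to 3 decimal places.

0.667

r = (nΣpq − ΣpΣq) / √[(nΣp² − (Σp)²)(nΣq² − (Σq)²)]
Numerator: 7×4351.34 − 207.6×139.1 = 1582.22
Denominator: √[(47582.36 − 43097.76)(20604.29 − 19348.81)] = √[4484.6 × 1255.48] = 2372.8307
r = 1582.22 / 2372.8307 ≈ 0.667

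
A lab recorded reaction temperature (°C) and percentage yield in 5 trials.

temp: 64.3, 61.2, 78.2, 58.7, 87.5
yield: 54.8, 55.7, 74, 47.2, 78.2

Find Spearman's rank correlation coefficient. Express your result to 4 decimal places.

Rank temp: 3, 2, 4, 1, 5
Rank yield: 2, 3, 4, 1, 5
d = rank(temp) − rank(yield): 1, -1, 0, 0, 0; Σd² = 2
ρ = 1 − 6Σd² / [n(n²−1)] = 1 − 6×2 / (5×24) = 1 − 12/120 ≈ 0.9000

0.9000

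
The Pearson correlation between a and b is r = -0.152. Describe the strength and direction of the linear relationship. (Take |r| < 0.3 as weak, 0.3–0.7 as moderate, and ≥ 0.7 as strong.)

weak negative

r = -0.152 < 0 so the relationship is negative.
|r| = 0.152, which falls in the weak range.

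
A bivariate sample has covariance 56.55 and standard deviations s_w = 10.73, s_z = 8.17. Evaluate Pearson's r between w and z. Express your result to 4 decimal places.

0.6451

r = Cov(w,z) / (s_w · s_z) = 56.55 / (10.73 × 8.17)
  = 56.55 / 87.6641 ≈ 0.6451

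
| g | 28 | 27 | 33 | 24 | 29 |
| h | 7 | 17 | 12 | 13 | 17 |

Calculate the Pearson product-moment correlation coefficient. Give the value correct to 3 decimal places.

-0.096

n = 5, Σg = 141, Σh = 66, Σg² = 4019, Σh² = 940, Σgh = 1856
nΣgh − ΣgΣh = 9280 − 9306 = -26
nΣg² − (Σg)² = 20095 − 19881 = 214; nΣh² − (Σh)² = 4700 − 4356 = 344
r = -26 / √(214 × 344) = -26 / 271.3227 ≈ -0.096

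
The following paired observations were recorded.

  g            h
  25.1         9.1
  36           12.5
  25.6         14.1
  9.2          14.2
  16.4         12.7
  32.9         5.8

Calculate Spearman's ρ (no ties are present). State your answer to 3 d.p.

Rank g: 3, 6, 4, 1, 2, 5
Rank h: 2, 3, 5, 6, 4, 1
d = rank(g) − rank(h): 1, 3, -1, -5, -2, 4; Σd² = 56
ρ = 1 − 6Σd² / [n(n²−1)] = 1 − 6×56 / (6×35) = 1 − 336/210 ≈ -0.600

-0.600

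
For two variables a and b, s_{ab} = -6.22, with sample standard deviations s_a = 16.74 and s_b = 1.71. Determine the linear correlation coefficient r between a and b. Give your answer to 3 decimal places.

-0.217

r = Cov(a,b) / (s_a · s_b) = -6.22 / (16.74 × 1.71)
  = -6.22 / 28.6254 ≈ -0.217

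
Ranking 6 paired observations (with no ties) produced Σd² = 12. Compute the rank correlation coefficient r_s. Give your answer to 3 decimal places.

0.657

ρ = 1 − 6Σd² / [n(n²−1)] = 1 − 6×12 / (6×35)
  = 1 − 72/210 = 1 − 0.3429 ≈ 0.657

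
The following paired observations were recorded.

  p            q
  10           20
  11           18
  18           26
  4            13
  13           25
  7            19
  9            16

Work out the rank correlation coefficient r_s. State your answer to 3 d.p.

Rank p: 4, 5, 7, 1, 6, 2, 3
Rank q: 5, 3, 7, 1, 6, 4, 2
d = rank(p) − rank(q): -1, 2, 0, 0, 0, -2, 1; Σd² = 10
ρ = 1 − 6Σd² / [n(n²−1)] = 1 − 6×10 / (7×48) = 1 − 60/336 ≈ 0.821

0.821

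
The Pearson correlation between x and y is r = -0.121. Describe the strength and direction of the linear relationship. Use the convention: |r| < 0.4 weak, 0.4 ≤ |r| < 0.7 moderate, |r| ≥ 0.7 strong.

weak negative

r = -0.121 < 0 so the relationship is negative.
|r| = 0.121, which falls in the weak range.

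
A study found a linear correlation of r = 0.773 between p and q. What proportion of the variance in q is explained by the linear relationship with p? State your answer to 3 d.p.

r² = (0.773)² = 0.598

0.598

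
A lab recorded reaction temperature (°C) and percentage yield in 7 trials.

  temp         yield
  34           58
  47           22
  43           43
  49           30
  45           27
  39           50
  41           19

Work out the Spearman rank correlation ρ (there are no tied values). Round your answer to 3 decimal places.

-0.536

Rank temp: 1, 6, 4, 7, 5, 2, 3
Rank yield: 7, 2, 5, 4, 3, 6, 1
d = rank(temp) − rank(yield): -6, 4, -1, 3, 2, -4, 2; Σd² = 86
ρ = 1 − 6Σd² / [n(n²−1)] = 1 − 6×86 / (7×48) = 1 − 516/336 ≈ -0.536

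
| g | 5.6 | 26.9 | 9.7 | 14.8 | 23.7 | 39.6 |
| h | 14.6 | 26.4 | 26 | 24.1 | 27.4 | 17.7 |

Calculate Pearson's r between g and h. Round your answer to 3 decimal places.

n = 6, Σg = 120.3, Σh = 136.2, Σg² = 3197.95, Σh² = 3230.98, Σgh = 2751.1
nΣgh − ΣgΣh = 16506.6 − 16384.86 = 121.74
nΣg² − (Σg)² = 19187.7 − 14472.09 = 4715.61; nΣh² − (Σh)² = 19385.88 − 18550.44 = 835.44
r = 121.74 / √(4715.61 × 835.44) = 121.74 / 1984.8449 ≈ 0.061

0.061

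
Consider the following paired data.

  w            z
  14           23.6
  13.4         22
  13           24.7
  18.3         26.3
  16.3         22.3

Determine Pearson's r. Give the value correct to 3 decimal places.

n = 5, Σw = 75, Σz = 118.9, Σw² = 1145.14, Σz² = 2840.03, Σwz = 1791.08
nΣwz − ΣwΣz = 8955.4 − 8917.5 = 37.9
nΣw² − (Σw)² = 5725.7 − 5625 = 100.7; nΣz² − (Σz)² = 14200.15 − 14137.21 = 62.94
r = 37.9 / √(100.7 × 62.94) = 37.9 / 79.6119 ≈ 0.476

0.476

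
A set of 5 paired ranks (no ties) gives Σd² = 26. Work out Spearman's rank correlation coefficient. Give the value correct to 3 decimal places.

-0.300

ρ = 1 − 6Σd² / [n(n²−1)] = 1 − 6×26 / (5×24)
  = 1 − 156/120 = 1 − 1.3000 ≈ -0.300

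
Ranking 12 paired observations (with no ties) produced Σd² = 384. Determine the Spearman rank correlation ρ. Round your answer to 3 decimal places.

-0.343

ρ = 1 − 6Σd² / [n(n²−1)] = 1 − 6×384 / (12×143)
  = 1 − 2304/1716 = 1 − 1.3427 ≈ -0.343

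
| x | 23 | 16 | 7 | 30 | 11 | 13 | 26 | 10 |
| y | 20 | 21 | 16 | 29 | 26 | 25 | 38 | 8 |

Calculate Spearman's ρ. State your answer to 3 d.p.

Rank x: 6, 5, 1, 8, 3, 4, 7, 2
Rank y: 3, 4, 2, 7, 6, 5, 8, 1
d = rank(x) − rank(y): 3, 1, -1, 1, -3, -1, -1, 1; Σd² = 24
ρ = 1 − 6Σd² / [n(n²−1)] = 1 − 6×24 / (8×63) = 1 − 144/504 ≈ 0.714

0.714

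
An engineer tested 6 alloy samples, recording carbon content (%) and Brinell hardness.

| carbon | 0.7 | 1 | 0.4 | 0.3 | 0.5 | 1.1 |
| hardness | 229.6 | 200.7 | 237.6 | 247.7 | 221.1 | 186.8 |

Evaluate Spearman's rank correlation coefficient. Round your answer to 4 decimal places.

Rank carbon: 4, 5, 2, 1, 3, 6
Rank hardness: 4, 2, 5, 6, 3, 1
d = rank(carbon) − rank(hardness): 0, 3, -3, -5, 0, 5; Σd² = 68
ρ = 1 − 6Σd² / [n(n²−1)] = 1 − 6×68 / (6×35) = 1 − 408/210 ≈ -0.9429

-0.9429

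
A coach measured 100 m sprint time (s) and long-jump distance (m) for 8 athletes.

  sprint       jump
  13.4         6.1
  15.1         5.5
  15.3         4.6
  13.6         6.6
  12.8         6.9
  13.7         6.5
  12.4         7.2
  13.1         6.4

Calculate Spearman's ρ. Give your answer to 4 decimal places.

-0.8095

Rank sprint: 4, 7, 8, 5, 2, 6, 1, 3
Rank jump: 3, 2, 1, 6, 7, 5, 8, 4
d = rank(sprint) − rank(jump): 1, 5, 7, -1, -5, 1, -7, -1; Σd² = 152
ρ = 1 − 6Σd² / [n(n²−1)] = 1 − 6×152 / (8×63) = 1 − 912/504 ≈ -0.8095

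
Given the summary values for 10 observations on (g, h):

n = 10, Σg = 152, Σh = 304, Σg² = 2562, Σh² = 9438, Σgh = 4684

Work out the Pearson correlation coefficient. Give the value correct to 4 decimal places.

0.2843

r = (nΣgh − ΣgΣh) / √[(nΣg² − (Σg)²)(nΣh² − (Σh)²)]
Numerator: 10×4684 − 152×304 = 632
Denominator: √[(25620 − 23104)(94380 − 92416)] = √[2516 × 1964] = 2222.9314
r = 632 / 2222.9314 ≈ 0.2843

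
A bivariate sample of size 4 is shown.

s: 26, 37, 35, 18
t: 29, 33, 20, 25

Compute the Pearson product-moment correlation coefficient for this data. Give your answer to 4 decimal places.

n = 4, Σs = 116, Σt = 107, Σs² = 3594, Σt² = 2955, Σst = 3125
nΣst − ΣsΣt = 12500 − 12412 = 88
nΣs² − (Σs)² = 14376 − 13456 = 920; nΣt² − (Σt)² = 11820 − 11449 = 371
r = 88 / √(920 × 371) = 88 / 584.2260 ≈ 0.1506

0.1506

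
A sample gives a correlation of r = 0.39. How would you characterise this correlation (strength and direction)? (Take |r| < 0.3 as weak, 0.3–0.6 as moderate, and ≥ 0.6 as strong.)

moderate positive

r = 0.39 > 0 so the relationship is positive.
|r| = 0.39, which falls in the moderate range.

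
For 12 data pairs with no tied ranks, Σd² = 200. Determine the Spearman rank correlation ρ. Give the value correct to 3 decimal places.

ρ = 1 − 6Σd² / [n(n²−1)] = 1 − 6×200 / (12×143)
  = 1 − 1200/1716 = 1 − 0.6993 ≈ 0.301

0.301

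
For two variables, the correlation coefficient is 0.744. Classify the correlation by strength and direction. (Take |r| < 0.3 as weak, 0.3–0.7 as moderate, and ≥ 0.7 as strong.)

r = 0.744 > 0 so the relationship is positive.
|r| = 0.744, which falls in the strong range.

strong positive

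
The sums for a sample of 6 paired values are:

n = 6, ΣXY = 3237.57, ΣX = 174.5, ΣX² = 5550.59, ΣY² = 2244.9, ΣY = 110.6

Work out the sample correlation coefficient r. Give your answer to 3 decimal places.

0.067

r = (nΣXY − ΣXΣY) / √[(nΣX² − (ΣX)²)(nΣY² − (ΣY)²)]
Numerator: 6×3237.57 − 174.5×110.6 = 125.72
Denominator: √[(33303.54 − 30450.25)(13469.4 − 12232.36)] = √[2853.29 × 1237.04] = 1878.7320
r = 125.72 / 1878.7320 ≈ 0.067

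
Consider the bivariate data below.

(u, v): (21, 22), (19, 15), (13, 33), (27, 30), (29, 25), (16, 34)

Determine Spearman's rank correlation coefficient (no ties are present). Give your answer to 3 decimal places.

Rank u: 4, 3, 1, 5, 6, 2
Rank v: 2, 1, 5, 4, 3, 6
d = rank(u) − rank(v): 2, 2, -4, 1, 3, -4; Σd² = 50
ρ = 1 − 6Σd² / [n(n²−1)] = 1 − 6×50 / (6×35) = 1 − 300/210 ≈ -0.429

-0.429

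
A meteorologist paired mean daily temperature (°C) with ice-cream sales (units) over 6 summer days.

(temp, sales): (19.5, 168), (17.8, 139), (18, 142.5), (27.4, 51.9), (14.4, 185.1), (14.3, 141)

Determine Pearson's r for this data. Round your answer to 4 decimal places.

-0.8560

n = 6, Σx = 111.4, Σy = 827.5, Σx² = 2183.7, Σy² = 124687.87, Σxy = 14419
nΣxy − ΣxΣy = 86514 − 92183.5 = -5669.5
nΣx² − (Σx)² = 13102.2 − 12409.96 = 692.24; nΣy² − (Σy)² = 748127.22 − 684756.25 = 63370.97
r = -5669.5 / √(692.24 × 63370.97) = -5669.5 / 6623.2862 ≈ -0.8560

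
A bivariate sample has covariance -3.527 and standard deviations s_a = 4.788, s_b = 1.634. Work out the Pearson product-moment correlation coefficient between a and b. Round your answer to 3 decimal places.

r = Cov(a,b) / (s_a · s_b) = -3.527 / (4.788 × 1.634)
  = -3.527 / 7.8236 ≈ -0.451

-0.451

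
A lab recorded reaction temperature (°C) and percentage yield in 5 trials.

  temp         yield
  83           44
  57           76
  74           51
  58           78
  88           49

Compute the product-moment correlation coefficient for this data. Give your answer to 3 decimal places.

-0.945

n = 5, Σx = 360, Σy = 298, Σx² = 26722, Σy² = 18798, Σxy = 20594
nΣxy − ΣxΣy = 102970 − 107280 = -4310
nΣx² − (Σx)² = 133610 − 129600 = 4010; nΣy² − (Σy)² = 93990 − 88804 = 5186
r = -4310 / √(4010 × 5186) = -4310 / 4560.2478 ≈ -0.945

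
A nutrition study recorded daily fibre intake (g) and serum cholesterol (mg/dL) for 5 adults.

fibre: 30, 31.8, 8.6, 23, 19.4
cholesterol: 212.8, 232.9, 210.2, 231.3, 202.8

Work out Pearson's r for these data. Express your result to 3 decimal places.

n = 5, Σx = 112.8, Σy = 1090, Σx² = 2890.56, Σy² = 238337.82, Σxy = 24852.16
nΣxy − ΣxΣy = 124260.8 − 122952 = 1308.8
nΣx² − (Σx)² = 14452.8 − 12723.84 = 1728.96; nΣy² − (Σy)² = 1191689.1 − 1188100 = 3589.1
r = 1308.8 / √(1728.96 × 3589.1) = 1308.8 / 2491.0661 ≈ 0.525

0.525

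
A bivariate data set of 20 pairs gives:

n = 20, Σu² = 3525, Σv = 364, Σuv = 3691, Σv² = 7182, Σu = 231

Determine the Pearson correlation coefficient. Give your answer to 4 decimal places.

-0.7427

r = (nΣuv − ΣuΣv) / √[(nΣu² − (Σu)²)(nΣv² − (Σv)²)]
Numerator: 20×3691 − 231×364 = -10264
Denominator: √[(70500 − 53361)(143640 − 132496)] = √[17139 × 11144] = 13820.1670
r = -10264 / 13820.1670 ≈ -0.7427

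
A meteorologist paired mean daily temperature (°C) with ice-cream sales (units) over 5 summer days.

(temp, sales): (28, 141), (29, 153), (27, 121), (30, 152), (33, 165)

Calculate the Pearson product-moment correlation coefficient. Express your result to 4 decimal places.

n = 5, Σx = 147, Σy = 732, Σx² = 4343, Σy² = 108260, Σxy = 21657
nΣxy − ΣxΣy = 108285 − 107604 = 681
nΣx² − (Σx)² = 21715 − 21609 = 106; nΣy² − (Σy)² = 541300 − 535824 = 5476
r = 681 / √(106 × 5476) = 681 / 761.8766 ≈ 0.8938

0.8938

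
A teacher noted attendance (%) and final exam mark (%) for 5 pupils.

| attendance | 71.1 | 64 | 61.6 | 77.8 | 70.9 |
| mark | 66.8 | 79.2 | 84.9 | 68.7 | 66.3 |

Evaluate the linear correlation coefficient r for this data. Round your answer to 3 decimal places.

-0.847

n = 5, Σx = 345.4, Σy = 365.9, Σx² = 24025.42, Σy² = 27058.27, Σxy = 25093.65
nΣxy − ΣxΣy = 125468.25 − 126381.86 = -913.61
nΣx² − (Σx)² = 120127.1 − 119301.16 = 825.94; nΣy² − (Σy)² = 135291.35 − 133882.81 = 1408.54
r = -913.61 / √(825.94 × 1408.54) = -913.61 / 1078.5961 ≈ -0.847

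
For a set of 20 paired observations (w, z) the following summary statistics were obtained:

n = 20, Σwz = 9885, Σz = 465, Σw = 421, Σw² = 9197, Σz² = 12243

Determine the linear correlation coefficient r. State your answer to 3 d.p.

0.140

r = (nΣwz − ΣwΣz) / √[(nΣw² − (Σw)²)(nΣz² − (Σz)²)]
Numerator: 20×9885 − 421×465 = 1935
Denominator: √[(183940 − 177241)(244860 − 216225)] = √[6699 × 28635] = 13850.1215
r = 1935 / 13850.1215 ≈ 0.140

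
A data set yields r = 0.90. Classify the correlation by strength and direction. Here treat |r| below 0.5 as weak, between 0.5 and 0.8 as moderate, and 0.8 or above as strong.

r = 0.90 > 0 so the relationship is positive.
|r| = 0.90, which falls in the strong range.

strong positive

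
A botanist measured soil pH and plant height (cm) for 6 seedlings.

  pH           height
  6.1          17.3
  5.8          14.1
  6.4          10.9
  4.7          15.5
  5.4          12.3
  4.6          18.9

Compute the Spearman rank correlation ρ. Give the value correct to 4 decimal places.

Rank pH: 5, 4, 6, 2, 3, 1
Rank height: 5, 3, 1, 4, 2, 6
d = rank(pH) − rank(height): 0, 1, 5, -2, 1, -5; Σd² = 56
ρ = 1 − 6Σd² / [n(n²−1)] = 1 − 6×56 / (6×35) = 1 − 336/210 ≈ -0.6000

-0.6000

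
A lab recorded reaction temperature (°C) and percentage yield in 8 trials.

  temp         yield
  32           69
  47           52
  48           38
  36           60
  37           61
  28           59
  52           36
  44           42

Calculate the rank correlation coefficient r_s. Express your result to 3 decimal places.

-0.810

Rank temp: 2, 6, 7, 3, 4, 1, 8, 5
Rank yield: 8, 4, 2, 6, 7, 5, 1, 3
d = rank(temp) − rank(yield): -6, 2, 5, -3, -3, -4, 7, 2; Σd² = 152
ρ = 1 − 6Σd² / [n(n²−1)] = 1 − 6×152 / (8×63) = 1 − 912/504 ≈ -0.810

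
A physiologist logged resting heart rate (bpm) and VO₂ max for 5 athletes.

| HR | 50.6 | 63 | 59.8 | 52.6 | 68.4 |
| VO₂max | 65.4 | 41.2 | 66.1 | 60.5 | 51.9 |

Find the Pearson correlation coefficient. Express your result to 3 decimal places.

n = 5, Σx = 294.4, Σy = 285.1, Σx² = 17550.72, Σy² = 16697.67, Σxy = 16589.88
nΣxy − ΣxΣy = 82949.4 − 83933.44 = -984.04
nΣx² − (Σx)² = 87753.6 − 86671.36 = 1082.24; nΣy² − (Σy)² = 83488.35 − 81282.01 = 2206.34
r = -984.04 / √(1082.24 × 2206.34) = -984.04 / 1545.2474 ≈ -0.637

-0.637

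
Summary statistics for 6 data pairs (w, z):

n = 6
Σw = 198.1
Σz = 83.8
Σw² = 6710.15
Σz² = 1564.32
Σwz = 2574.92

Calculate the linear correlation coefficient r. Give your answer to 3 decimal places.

r = (nΣwz − ΣwΣz) / √[(nΣw² − (Σw)²)(nΣz² − (Σz)²)]
Numerator: 6×2574.92 − 198.1×83.8 = -1151.26
Denominator: √[(40260.9 − 39243.61)(9385.92 − 7022.44)] = √[1017.29 × 2363.48] = 1550.5949
r = -1151.26 / 1550.5949 ≈ -0.742

-0.742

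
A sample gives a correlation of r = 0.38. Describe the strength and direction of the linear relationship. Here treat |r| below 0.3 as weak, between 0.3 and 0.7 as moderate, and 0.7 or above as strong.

moderate positive

r = 0.38 > 0 so the relationship is positive.
|r| = 0.38, which falls in the moderate range.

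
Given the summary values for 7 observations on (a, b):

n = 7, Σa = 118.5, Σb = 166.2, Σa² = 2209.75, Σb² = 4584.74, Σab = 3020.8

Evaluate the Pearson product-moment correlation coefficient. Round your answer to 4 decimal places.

r = (nΣab − ΣaΣb) / √[(nΣa² − (Σa)²)(nΣb² − (Σb)²)]
Numerator: 7×3020.8 − 118.5×166.2 = 1450.9
Denominator: √[(15468.25 − 14042.25)(32093.18 − 27622.44)] = √[1426 × 4470.74] = 2524.9307
r = 1450.9 / 2524.9307 ≈ 0.5746

0.5746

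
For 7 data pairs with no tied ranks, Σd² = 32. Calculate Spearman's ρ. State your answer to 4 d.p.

0.4286

ρ = 1 − 6Σd² / [n(n²−1)] = 1 − 6×32 / (7×48)
  = 1 − 192/336 = 1 − 0.57143 ≈ 0.4286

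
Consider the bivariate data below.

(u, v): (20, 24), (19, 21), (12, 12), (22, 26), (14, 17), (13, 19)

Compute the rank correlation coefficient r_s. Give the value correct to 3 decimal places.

Rank u: 5, 4, 1, 6, 3, 2
Rank v: 5, 4, 1, 6, 2, 3
d = rank(u) − rank(v): 0, 0, 0, 0, 1, -1; Σd² = 2
ρ = 1 − 6Σd² / [n(n²−1)] = 1 − 6×2 / (6×35) = 1 − 12/210 ≈ 0.943

0.943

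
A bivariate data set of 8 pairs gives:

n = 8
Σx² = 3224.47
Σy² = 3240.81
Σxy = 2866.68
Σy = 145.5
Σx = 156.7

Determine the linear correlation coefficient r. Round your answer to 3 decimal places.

0.055

r = (nΣxy − ΣxΣy) / √[(nΣx² − (Σx)²)(nΣy² − (Σy)²)]
Numerator: 8×2866.68 − 156.7×145.5 = 133.59
Denominator: √[(25795.76 − 24554.89)(25926.48 − 21170.25)] = √[1240.87 × 4756.23] = 2429.3750
r = 133.59 / 2429.3750 ≈ 0.055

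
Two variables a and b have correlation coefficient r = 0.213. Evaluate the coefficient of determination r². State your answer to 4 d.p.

0.0454

r² = (0.213)² = 0.0454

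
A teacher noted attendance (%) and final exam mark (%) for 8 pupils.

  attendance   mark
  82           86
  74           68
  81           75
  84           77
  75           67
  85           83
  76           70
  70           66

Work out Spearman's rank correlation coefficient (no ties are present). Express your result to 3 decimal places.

0.905

Rank attendance: 6, 2, 5, 7, 3, 8, 4, 1
Rank mark: 8, 3, 5, 6, 2, 7, 4, 1
d = rank(attendance) − rank(mark): -2, -1, 0, 1, 1, 1, 0, 0; Σd² = 8
ρ = 1 − 6Σd² / [n(n²−1)] = 1 − 6×8 / (8×63) = 1 − 48/504 ≈ 0.905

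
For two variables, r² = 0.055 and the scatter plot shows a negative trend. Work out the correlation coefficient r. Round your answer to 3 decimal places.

|r| = √0.055 = 0.235
The association is negative, so r = −0.235.

-0.235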